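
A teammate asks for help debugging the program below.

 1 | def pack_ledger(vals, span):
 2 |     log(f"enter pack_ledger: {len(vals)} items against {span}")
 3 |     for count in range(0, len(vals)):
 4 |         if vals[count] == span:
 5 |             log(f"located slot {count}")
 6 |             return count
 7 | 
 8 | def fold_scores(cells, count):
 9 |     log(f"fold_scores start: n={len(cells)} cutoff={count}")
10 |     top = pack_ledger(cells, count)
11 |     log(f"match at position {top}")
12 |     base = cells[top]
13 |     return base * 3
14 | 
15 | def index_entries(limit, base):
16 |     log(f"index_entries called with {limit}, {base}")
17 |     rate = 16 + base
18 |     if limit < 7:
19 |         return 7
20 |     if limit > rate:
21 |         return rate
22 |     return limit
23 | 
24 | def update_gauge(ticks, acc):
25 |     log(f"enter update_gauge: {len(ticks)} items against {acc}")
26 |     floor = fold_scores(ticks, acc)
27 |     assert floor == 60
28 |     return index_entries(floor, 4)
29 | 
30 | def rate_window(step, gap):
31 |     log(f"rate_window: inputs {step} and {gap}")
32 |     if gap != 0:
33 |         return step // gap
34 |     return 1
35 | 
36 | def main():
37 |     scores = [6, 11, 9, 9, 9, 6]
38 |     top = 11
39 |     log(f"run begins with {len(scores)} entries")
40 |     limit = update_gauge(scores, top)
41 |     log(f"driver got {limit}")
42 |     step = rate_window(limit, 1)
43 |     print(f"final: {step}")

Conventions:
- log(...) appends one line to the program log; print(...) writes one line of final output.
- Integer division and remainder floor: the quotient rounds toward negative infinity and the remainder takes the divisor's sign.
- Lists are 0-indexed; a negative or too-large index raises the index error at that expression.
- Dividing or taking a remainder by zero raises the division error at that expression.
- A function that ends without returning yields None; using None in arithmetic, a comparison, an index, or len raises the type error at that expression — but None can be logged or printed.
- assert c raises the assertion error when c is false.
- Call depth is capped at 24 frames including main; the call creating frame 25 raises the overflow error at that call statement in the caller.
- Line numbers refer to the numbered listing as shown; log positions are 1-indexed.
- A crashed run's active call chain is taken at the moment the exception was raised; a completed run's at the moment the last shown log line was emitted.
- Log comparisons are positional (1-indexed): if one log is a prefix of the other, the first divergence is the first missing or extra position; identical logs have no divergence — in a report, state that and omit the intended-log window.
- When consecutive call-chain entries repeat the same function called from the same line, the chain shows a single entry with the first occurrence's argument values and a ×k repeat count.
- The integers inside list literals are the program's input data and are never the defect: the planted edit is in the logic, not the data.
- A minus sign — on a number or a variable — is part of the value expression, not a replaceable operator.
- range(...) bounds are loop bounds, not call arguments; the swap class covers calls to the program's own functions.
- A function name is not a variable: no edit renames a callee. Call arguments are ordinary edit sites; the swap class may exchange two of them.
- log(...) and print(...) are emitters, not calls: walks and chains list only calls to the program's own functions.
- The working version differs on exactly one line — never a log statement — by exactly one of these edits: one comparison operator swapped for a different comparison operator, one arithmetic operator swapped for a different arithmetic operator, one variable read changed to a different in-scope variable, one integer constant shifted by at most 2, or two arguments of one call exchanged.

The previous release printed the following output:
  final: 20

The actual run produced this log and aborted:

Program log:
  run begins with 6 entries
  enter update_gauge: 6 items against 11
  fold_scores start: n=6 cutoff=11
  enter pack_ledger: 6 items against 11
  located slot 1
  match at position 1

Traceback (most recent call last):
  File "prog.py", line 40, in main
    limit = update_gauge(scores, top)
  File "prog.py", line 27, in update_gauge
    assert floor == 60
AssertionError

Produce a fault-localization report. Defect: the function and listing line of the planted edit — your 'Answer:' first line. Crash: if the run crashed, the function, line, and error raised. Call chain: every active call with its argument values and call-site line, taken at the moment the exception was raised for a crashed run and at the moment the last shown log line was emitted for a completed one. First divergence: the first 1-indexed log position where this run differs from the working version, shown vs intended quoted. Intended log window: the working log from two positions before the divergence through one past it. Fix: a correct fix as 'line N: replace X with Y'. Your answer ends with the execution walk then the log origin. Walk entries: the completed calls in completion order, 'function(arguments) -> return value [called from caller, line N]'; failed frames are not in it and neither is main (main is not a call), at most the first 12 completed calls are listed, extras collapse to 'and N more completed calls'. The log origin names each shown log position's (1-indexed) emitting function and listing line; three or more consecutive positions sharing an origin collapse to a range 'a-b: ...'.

Answer: the defect is in update_gauge at line 27.
Core observation: Only 6 log lines were emitted before the run died; the intended continuation was 'index_entries called with 33, 4'.
Crash: update_gauge, line 27, AssertionError.
Call chain: main -> update_gauge([6, 11, 9, 9, 9, 6], 11) (called at line 40).
First divergence: position 7 — after 6 matching lines the faulty run goes silent; intended next line 'index_entries called with 33, 4'.
Intended log window:
  5: located slot 1
  6: match at position 1
  7: index_entries called with 33, 4
  8: driver got 20
Execution walk:
  pack_ledger([6, 11, 9, 9, 9, 6], 11) -> 1  [called from fold_scores, line 10]
  fold_scores([6, 11, 9, 9, 9, 6], 11) -> 33  [called from update_gauge, line 26]
Log origin:
  1: emitted by main (line 39)
  2: emitted by update_gauge (line 25)
  3: emitted by fold_scores (line 9)
  4: emitted by pack_ledger (line 2)
  5: emitted by pack_ledger (line 5)
  6: emitted by fold_scores (line 11)
A correct fix: line 27: replace `==` with `<=`.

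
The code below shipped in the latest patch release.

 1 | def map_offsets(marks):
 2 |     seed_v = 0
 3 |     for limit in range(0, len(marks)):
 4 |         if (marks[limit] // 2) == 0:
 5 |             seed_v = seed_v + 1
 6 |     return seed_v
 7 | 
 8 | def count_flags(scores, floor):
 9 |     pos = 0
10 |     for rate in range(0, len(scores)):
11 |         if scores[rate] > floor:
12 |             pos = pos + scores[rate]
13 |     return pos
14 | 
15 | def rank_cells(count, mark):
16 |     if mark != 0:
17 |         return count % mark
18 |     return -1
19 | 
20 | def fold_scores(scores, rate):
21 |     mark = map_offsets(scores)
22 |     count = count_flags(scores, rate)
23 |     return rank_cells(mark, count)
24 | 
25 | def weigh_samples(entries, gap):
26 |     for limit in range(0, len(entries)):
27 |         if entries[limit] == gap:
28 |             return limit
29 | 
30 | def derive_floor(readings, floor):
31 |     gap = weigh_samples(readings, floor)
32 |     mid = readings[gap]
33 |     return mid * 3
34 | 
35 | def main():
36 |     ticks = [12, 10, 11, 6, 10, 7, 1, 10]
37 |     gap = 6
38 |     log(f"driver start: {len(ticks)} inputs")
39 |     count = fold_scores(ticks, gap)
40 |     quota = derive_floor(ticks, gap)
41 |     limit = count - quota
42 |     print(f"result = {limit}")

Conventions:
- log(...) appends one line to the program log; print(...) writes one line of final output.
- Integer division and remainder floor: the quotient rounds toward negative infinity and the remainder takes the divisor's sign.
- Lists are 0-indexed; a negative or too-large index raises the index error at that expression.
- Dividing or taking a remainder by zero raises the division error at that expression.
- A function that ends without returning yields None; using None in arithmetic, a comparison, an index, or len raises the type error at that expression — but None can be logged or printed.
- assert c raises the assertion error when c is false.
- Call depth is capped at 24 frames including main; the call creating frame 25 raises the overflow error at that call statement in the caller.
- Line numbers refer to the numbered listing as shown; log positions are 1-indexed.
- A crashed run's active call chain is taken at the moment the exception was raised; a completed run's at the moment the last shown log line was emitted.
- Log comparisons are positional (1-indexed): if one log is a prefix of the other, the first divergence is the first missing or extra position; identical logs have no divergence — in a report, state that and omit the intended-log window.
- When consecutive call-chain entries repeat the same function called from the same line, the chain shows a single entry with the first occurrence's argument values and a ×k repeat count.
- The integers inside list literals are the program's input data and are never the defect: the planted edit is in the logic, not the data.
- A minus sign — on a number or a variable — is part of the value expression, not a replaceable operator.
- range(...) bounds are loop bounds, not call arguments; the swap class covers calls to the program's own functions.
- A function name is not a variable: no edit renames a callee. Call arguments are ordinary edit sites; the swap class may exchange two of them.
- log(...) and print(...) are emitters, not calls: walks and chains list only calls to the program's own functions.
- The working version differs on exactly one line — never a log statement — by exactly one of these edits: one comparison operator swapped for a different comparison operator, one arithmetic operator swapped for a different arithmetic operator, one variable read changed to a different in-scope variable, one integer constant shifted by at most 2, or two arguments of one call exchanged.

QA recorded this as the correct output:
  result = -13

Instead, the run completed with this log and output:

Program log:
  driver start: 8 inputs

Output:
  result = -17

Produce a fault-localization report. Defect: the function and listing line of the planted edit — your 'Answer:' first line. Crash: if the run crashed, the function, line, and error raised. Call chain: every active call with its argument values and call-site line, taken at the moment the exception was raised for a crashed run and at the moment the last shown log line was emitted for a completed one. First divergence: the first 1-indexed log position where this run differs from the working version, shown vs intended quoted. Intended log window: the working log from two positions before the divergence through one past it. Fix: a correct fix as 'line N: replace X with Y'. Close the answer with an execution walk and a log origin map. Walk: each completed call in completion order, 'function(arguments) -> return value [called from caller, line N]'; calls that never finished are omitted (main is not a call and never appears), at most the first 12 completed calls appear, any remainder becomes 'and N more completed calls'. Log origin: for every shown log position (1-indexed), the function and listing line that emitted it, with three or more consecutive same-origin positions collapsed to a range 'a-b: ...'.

Answer: the defect is in map_offsets at line 4.
Key fact: No log line changed; the fault shows up purely in the output.
Call chain: main.
First divergence: none; the two logs match at every position.
Execution walk:
  map_offsets([12, 10, 11, 6, 10, 7, 1, 10]) -> 1  [called from fold_scores, line 21]
  count_flags([12, 10, 11, 6, 10, 7, 1, 10], 6) -> 60  [called from fold_scores, line 22]
  rank_cells(1, 60) -> 1  [called from fold_scores, line 23]
  fold_scores([12, 10, 11, 6, 10, 7, 1, 10], 6) -> 1  [called from main, line 39]
  weigh_samples([12, 10, 11, 6, 10, 7, 1, 10], 6) -> 3  [called from derive_floor, line 31]
  derive_floor([12, 10, 11, 6, 10, 7, 1, 10], 6) -> 18  [called from main, line 40]
Log origin:
  1: from main, line 38
A correct fix: line 4: replace `//` with `%`.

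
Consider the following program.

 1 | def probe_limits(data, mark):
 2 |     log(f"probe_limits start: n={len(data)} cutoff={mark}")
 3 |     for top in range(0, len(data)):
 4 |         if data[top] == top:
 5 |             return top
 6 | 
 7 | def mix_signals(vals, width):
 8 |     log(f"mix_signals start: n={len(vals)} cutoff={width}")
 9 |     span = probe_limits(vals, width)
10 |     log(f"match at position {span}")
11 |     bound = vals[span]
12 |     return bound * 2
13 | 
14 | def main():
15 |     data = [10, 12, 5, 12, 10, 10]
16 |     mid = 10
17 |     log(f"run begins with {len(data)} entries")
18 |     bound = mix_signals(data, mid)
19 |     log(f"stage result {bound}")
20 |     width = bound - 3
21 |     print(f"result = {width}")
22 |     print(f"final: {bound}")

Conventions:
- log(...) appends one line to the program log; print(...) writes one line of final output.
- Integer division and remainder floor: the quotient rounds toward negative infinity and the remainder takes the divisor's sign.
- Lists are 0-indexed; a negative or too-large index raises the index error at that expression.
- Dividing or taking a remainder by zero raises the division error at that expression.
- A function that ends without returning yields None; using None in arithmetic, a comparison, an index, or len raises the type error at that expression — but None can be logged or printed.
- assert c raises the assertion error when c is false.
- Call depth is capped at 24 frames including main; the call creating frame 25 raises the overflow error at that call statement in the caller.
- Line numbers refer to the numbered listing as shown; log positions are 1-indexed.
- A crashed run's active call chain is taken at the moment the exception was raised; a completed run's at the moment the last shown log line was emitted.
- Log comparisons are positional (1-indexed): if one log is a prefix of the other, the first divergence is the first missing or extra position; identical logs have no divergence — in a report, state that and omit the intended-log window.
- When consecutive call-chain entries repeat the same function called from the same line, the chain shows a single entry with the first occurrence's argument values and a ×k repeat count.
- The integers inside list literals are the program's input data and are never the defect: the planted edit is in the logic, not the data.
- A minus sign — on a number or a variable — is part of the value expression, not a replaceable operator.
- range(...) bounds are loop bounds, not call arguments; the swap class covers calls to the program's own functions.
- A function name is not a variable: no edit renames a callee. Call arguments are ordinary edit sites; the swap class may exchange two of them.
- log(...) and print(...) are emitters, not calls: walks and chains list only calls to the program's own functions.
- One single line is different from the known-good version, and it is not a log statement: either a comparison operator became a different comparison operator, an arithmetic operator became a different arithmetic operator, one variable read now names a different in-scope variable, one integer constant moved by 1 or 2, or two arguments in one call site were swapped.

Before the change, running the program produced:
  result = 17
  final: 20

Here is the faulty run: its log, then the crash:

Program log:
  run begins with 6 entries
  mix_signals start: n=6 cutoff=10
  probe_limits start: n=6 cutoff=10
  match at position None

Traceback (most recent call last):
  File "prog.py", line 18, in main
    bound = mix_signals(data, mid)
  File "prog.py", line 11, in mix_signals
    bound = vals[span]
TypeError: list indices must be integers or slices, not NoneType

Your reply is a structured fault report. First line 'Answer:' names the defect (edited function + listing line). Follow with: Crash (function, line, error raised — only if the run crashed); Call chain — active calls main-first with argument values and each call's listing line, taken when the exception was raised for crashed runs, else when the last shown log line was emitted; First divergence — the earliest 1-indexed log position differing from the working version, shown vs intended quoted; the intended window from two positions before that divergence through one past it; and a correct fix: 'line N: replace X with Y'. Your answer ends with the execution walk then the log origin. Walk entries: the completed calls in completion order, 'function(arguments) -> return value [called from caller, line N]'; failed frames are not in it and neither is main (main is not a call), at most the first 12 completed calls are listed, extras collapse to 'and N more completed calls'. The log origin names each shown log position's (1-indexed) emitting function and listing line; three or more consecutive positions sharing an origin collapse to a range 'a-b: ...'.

Answer: the defect is in probe_limits at line 4.
The tell: Position 4 is the first bad log line: 'match at position None' should read 'match at position 0'.
Crash: mix_signals, line 11, TypeError.
Call chain: main -> mix_signals([10, 12, 5, 12, 10, 10], 10) (called at line 18).
First divergence: at position 4 the run shows 'match at position None' where the working version logs 'match at position 0'.
Intended log window:
  2: mix_signals start: n=6 cutoff=10
  3: probe_limits start: n=6 cutoff=10
  4: match at position 0
  5: stage result 20
Execution walk:
  probe_limits([10, 12, 5, 12, 10, 10], 10) -> None  [called from mix_signals, line 9]
Origin of each log line:
  1: emitted by main (line 17)
  2: emitted by mix_signals (line 8)
  3: emitted by probe_limits (line 2)
  4: emitted by mix_signals (line 10)
A correct fix: line 4: replace `data[top] == top` with `data[top] == mark`.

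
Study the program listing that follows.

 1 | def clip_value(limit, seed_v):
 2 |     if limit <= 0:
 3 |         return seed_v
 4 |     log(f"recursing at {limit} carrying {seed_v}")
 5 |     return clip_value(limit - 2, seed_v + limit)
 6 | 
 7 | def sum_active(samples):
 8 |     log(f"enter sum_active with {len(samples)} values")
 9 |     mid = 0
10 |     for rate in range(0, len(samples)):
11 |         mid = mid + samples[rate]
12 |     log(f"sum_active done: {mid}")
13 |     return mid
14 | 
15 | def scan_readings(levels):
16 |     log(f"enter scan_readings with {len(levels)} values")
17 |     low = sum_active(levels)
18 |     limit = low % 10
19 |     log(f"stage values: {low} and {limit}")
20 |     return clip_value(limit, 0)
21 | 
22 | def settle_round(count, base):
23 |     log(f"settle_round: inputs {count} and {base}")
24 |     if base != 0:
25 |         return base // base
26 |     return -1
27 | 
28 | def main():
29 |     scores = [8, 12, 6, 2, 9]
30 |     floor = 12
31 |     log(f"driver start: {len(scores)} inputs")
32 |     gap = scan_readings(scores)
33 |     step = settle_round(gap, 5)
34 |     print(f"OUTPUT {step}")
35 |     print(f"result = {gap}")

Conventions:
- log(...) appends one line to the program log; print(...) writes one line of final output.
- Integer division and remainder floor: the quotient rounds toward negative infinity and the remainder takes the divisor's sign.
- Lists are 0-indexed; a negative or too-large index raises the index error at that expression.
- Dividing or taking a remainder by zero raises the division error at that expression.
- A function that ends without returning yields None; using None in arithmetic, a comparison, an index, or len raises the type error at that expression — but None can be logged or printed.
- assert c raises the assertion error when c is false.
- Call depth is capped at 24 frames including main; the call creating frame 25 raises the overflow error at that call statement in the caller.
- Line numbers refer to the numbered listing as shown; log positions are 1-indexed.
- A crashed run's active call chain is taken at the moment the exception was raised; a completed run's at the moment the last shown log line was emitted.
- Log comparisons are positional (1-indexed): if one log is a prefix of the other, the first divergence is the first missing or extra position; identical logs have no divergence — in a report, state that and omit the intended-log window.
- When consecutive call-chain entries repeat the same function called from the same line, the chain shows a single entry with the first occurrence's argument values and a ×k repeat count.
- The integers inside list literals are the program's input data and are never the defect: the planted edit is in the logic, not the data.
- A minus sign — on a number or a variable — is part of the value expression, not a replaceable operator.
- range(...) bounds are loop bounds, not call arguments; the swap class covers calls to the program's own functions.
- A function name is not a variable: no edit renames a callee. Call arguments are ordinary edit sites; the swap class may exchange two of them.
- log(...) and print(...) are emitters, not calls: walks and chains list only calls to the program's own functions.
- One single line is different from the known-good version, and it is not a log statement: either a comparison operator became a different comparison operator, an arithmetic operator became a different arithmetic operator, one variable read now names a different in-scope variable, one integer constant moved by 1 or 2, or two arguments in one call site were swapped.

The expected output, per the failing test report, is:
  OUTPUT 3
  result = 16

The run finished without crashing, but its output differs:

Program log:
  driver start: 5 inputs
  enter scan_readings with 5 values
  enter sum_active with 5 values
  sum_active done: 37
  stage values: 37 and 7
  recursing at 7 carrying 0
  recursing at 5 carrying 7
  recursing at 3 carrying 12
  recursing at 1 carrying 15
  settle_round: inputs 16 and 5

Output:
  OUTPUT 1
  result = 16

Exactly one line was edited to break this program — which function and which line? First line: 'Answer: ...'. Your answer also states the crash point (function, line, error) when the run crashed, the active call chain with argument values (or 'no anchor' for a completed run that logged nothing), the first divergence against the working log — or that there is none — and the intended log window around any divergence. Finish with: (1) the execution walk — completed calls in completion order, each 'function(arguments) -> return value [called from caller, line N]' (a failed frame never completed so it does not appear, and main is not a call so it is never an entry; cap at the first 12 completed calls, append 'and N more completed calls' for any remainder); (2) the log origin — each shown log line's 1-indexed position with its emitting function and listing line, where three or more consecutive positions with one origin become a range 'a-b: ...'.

Answer: the defect is in settle_round at line 25.
Key observation: Nothing in the log betrays the bug — only the output does.
Call chain: main -> settle_round(16, 5) (called at line 33).
First divergence: none (the log streams are identical).
Execution walk:
  sum_active([8, 12, 6, 2, 9]) -> 37  [called from scan_readings, line 17]
  clip_value(-1, 16) -> 16  [called from clip_value, line 5]
  clip_value(1, 15) -> 16  [called from clip_value, line 5]
  clip_value(3, 12) -> 16  [called from clip_value, line 5]
  clip_value(5, 7) -> 16  [called from clip_value, line 5]
  clip_value(7, 0) -> 16  [called from scan_readings, line 20]
  scan_readings([8, 12, 6, 2, 9]) -> 16  [called from main, line 32]
  settle_round(16, 5) -> 1  [called from main, line 33]
Origin of each log line:
  1 — main, line 31
  2 — scan_readings, line 16
  3 — sum_active, line 8
  4 — sum_active, line 12
  5 — scan_readings, line 19
  6-9 — clip_value, line 4
  10 — settle_round, line 23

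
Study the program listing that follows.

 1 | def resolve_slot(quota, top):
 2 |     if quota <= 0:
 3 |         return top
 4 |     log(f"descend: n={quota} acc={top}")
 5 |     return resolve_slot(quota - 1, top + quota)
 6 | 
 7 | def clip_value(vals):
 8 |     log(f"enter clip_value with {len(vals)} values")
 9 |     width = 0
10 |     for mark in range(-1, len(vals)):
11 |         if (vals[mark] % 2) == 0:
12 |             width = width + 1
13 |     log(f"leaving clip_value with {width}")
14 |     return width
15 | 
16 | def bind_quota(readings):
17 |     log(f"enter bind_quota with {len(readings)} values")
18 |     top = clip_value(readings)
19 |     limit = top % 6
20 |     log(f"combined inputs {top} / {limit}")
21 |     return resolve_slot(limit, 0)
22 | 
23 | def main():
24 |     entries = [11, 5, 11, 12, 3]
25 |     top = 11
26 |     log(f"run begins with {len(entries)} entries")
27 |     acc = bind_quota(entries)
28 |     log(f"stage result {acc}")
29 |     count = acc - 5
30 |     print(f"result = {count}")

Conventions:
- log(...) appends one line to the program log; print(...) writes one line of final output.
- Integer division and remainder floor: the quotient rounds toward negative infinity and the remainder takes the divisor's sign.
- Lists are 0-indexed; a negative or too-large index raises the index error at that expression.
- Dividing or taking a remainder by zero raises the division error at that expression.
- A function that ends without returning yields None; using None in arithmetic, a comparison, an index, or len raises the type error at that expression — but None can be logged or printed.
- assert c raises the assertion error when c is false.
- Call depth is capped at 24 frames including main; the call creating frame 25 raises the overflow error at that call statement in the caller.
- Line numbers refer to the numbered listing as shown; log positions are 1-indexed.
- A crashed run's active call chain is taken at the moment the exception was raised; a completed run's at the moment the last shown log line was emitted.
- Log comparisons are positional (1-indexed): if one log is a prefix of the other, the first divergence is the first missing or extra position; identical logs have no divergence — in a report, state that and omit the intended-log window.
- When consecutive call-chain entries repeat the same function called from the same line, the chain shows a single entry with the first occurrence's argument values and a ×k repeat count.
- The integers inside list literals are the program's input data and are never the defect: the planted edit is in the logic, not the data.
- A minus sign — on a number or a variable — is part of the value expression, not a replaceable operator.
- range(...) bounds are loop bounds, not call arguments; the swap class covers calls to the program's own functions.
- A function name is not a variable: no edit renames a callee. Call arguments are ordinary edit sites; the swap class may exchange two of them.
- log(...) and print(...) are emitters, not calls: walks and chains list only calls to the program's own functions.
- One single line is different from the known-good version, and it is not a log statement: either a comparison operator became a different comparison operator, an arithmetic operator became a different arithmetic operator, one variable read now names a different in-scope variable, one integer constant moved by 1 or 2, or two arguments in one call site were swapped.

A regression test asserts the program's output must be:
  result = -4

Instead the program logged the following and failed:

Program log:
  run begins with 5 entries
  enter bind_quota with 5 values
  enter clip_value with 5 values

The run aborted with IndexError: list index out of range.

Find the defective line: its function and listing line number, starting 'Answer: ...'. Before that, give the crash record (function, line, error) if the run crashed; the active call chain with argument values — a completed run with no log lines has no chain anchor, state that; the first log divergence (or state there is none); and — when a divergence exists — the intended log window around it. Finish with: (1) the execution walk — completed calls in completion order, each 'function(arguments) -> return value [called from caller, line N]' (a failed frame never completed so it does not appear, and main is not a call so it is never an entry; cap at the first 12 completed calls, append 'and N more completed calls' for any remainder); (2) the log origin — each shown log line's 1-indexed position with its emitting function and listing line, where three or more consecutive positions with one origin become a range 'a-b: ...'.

Answer: the defect is in clip_value at line 10.
Key fact: A complete run would log 'leaving clip_value with 1' next, but this one stopped at 3 lines.
Crash: clip_value, line 11, IndexError.
Call chain: main -> bind_quota([11, 5, 11, 12, 3]) (called at line 27) -> clip_value([11, 5, 11, 12, 3]) (called at line 18).
First divergence: position 4; the shown log stops at 3 lines while the working version next logs 'leaving clip_value with 1'.
Intended log window:
  2: enter bind_quota with 5 values
  3: enter clip_value with 5 values
  4: leaving clip_value with 1
  5: combined inputs 1 / 1
Execution walk:
  (no call completed)
Log line origins:
  1: from main, line 26
  2: from bind_quota, line 17
  3: from clip_value, line 8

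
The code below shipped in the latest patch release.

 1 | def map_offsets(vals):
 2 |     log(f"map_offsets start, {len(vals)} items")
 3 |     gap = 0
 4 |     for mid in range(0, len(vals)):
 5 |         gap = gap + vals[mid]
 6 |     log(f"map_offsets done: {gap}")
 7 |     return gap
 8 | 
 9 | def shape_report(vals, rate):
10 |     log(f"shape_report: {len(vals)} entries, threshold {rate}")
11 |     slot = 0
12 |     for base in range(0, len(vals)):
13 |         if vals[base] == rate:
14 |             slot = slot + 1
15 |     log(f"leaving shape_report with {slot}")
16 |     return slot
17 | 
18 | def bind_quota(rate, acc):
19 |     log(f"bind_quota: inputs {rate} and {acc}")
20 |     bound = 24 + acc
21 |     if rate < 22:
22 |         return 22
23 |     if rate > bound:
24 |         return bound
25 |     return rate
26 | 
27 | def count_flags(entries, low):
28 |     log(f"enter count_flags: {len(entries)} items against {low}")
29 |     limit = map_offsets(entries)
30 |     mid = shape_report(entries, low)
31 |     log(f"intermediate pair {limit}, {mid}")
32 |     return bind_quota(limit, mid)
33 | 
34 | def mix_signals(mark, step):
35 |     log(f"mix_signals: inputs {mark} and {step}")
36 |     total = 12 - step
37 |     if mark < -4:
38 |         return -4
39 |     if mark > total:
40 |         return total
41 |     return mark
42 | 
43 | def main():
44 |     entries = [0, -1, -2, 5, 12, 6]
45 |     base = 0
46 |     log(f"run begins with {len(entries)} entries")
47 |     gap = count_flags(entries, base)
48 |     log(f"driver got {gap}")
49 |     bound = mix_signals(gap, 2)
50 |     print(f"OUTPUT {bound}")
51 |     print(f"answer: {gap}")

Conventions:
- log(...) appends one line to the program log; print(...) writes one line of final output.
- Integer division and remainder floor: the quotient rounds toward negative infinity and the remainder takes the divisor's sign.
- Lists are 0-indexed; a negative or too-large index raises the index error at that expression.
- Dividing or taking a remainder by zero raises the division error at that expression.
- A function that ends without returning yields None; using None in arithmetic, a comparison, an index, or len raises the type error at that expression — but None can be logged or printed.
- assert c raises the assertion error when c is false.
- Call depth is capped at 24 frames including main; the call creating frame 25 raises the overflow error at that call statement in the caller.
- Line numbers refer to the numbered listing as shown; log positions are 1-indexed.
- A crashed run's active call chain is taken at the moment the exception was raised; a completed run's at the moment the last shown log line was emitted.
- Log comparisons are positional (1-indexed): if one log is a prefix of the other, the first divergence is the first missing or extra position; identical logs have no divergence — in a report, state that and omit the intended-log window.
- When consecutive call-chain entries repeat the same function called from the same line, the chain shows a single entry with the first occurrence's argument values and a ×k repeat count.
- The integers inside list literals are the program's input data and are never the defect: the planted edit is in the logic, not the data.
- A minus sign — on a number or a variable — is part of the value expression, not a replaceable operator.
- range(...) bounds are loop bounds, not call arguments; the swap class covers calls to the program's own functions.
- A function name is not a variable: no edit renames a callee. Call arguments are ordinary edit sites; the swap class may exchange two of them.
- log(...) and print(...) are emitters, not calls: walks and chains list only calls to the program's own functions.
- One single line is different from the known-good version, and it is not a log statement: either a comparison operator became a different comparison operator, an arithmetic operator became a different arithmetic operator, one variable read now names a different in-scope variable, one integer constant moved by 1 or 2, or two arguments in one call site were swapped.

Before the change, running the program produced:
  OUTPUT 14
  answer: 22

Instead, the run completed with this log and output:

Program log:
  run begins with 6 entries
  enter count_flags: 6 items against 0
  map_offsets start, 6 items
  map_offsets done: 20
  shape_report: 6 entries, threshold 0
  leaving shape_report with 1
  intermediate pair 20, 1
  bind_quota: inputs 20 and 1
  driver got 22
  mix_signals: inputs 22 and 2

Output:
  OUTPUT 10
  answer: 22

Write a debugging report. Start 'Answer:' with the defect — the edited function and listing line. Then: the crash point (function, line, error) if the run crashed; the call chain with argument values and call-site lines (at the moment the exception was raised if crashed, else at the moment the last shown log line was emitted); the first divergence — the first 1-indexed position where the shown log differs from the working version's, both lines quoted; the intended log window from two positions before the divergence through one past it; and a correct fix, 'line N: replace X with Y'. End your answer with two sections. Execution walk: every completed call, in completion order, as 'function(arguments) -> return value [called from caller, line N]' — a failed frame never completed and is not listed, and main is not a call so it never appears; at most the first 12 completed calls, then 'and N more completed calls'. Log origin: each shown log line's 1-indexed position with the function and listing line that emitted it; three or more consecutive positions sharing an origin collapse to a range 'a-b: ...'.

Answer: the defect is in mix_signals at line 36.
Key observation: The two runs log identically and part ways only at the printed values.
Call chain: main -> mix_signals(22, 2) (called at line 49).
First divergence: none — the logs agree in full.
Execution walk:
  map_offsets([0, -1, -2, 5, 12, 6]) -> 20  [called from count_flags, line 29]
  shape_report([0, -1, -2, 5, 12, 6], 0) -> 1  [called from count_flags, line 30]
  bind_quota(20, 1) -> 22  [called from count_flags, line 32]
  count_flags([0, -1, -2, 5, 12, 6], 0) -> 22  [called from main, line 47]
  mix_signals(22, 2) -> 10  [called from main, line 49]
Log origin:
  1: emitted by main (line 46)
  2: emitted by count_flags (line 28)
  3: emitted by map_offsets (line 2)
  4: emitted by map_offsets (line 6)
  5: emitted by shape_report (line 10)
  6: emitted by shape_report (line 15)
  7: emitted by count_flags (line 31)
  8: emitted by bind_quota (line 19)
  9: emitted by main (line 48)
  10: emitted by mix_signals (line 35)
A correct fix: line 36: replace `-` with `+`.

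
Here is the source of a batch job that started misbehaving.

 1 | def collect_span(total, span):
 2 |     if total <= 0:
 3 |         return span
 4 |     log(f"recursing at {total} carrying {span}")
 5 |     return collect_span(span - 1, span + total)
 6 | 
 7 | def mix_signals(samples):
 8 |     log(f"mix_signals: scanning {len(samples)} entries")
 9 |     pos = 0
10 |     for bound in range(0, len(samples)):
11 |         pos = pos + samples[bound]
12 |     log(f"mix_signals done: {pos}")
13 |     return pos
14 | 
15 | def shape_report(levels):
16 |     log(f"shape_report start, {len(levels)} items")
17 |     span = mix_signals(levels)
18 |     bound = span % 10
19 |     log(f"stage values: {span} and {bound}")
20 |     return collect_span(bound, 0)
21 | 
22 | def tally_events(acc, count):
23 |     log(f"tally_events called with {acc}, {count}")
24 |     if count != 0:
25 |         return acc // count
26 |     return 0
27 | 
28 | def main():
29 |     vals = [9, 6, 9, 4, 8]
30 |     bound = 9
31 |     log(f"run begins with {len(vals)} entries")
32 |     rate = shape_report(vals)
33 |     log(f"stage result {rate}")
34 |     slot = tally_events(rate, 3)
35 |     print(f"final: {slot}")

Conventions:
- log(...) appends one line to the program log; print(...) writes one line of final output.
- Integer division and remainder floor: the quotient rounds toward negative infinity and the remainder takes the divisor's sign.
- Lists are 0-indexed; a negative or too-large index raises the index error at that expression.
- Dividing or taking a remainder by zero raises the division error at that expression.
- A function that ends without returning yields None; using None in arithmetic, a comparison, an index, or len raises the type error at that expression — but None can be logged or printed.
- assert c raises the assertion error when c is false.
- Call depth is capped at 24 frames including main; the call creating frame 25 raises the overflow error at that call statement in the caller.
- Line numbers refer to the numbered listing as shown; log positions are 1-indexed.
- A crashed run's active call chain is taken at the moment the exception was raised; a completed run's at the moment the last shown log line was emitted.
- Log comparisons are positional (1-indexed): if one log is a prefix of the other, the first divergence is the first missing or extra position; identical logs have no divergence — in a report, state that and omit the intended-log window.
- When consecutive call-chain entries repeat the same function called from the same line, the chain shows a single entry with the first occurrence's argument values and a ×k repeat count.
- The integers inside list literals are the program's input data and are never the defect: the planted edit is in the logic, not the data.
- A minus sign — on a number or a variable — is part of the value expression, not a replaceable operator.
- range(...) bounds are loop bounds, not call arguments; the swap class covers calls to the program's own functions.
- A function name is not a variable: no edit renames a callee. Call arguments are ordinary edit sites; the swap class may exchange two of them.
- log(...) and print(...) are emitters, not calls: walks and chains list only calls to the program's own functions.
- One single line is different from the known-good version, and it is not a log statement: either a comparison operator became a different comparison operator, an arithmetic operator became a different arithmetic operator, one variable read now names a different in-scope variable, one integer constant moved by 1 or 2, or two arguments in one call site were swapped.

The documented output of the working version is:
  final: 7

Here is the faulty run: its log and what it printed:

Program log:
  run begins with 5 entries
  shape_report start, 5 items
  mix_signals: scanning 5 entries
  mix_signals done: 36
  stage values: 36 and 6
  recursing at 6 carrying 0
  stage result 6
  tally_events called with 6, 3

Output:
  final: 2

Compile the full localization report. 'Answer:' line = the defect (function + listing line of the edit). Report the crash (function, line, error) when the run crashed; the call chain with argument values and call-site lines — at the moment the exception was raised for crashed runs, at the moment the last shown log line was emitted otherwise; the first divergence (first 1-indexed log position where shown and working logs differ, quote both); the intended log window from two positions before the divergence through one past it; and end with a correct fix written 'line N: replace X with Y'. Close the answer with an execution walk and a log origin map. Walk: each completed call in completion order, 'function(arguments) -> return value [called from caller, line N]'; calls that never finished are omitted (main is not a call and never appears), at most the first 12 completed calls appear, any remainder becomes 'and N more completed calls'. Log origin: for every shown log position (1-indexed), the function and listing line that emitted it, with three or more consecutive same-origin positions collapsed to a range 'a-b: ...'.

Answer: the defect is in collect_span at line 5.
Core observation: Position 7 is the first bad log line: 'stage result 6' should read 'recursing at 5 carrying 6'.
Call chain: main -> tally_events(6, 3) (called at line 34).
First divergence: position 7; shown 'stage result 6' vs intended 'recursing at 5 carrying 6'.
Intended log window:
  5: stage values: 36 and 6
  6: recursing at 6 carrying 0
  7: recursing at 5 carrying 6
  8: recursing at 4 carrying 11
Execution walk:
  mix_signals([9, 6, 9, 4, 8]) -> 36  [called from shape_report, line 17]
  collect_span(-1, 6) -> 6  [called from collect_span, line 5]
  collect_span(6, 0) -> 6  [called from shape_report, line 20]
  shape_report([9, 6, 9, 4, 8]) -> 6  [called from main, line 32]
  tally_events(6, 3) -> 2  [called from main, line 34]
Log origin:
  1: from main, line 31
  2: from shape_report, line 16
  3: from mix_signals, line 8
  4: from mix_signals, line 12
  5: from shape_report, line 19
  6: from collect_span, line 4
  7: from main, line 33
  8: from tally_events, line 23
A correct fix: line 5: replace `span - 1` with `total - 1`.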